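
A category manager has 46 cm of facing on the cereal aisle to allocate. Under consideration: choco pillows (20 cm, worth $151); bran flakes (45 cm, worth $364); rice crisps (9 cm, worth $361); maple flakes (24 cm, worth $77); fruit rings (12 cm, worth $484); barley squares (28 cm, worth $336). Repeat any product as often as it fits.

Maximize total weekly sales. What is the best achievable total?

Density check — fruit rings 40.33, rice crisps 40.11, barley squares 12.00 are the best per cm.
Taking rice crisps + 3×fruit rings: 45 cm used, 1813 in weekly sales.

1813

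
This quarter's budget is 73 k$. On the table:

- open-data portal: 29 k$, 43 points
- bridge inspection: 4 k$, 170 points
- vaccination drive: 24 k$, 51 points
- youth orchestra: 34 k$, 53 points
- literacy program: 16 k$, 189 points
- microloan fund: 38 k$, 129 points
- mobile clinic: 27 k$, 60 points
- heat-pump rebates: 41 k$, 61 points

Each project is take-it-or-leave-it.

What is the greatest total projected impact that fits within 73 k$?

488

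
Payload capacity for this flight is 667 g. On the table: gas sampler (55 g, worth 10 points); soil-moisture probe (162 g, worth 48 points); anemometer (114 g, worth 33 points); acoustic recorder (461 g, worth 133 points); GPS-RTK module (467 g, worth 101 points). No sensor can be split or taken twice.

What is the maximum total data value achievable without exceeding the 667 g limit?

181

Ranking by ratio (data value/g): soil-moisture probe 0.30, anemometer 0.29, acoustic recorder 0.29, GPS-RTK module 0.22.
Filling by ratio: gas sampler + soil-moisture probe + anemometer for 91, with 336 g left unused.
Replace gas sampler and anemometer with acoustic recorder: the trade gains 90 net, giving 181 at 623 g.
Nothing else within 667 g beats 181.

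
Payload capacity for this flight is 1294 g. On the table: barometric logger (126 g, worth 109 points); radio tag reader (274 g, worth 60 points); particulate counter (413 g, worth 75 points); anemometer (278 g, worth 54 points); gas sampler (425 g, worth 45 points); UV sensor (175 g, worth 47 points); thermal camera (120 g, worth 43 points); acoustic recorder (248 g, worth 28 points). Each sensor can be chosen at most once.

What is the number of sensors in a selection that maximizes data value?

Optimal total is 345.
For example barometric logger + radio tag reader + particulate counter + anemometer + UV sensor achieves it, using 1266 g.
All optima have 5 sensors.

5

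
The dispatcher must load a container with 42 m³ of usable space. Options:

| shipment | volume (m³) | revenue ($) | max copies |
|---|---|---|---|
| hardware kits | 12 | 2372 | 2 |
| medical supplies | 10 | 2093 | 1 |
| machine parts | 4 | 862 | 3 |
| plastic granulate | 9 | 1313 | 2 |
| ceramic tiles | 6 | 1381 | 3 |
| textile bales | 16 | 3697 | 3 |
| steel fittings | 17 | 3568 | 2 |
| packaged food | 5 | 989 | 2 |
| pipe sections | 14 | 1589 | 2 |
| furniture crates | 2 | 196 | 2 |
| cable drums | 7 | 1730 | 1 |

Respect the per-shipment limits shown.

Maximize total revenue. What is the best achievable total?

Taking the top-ratio shipments first gives 2×textile bales + furniture crates + cable drums for 9320 (41 m³).
Dropping furniture crates and cable drums frees 9 m³; slotting in machine parts + ceramic tiles (10 m³) lifts the total to 9637 at 42 m³.
Nothing else within 42 m³ beats 9637.

9637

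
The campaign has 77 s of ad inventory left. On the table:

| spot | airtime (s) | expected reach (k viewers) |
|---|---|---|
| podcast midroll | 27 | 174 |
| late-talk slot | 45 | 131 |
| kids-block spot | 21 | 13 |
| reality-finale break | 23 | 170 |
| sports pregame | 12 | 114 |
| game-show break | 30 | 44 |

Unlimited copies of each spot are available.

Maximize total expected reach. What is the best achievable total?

684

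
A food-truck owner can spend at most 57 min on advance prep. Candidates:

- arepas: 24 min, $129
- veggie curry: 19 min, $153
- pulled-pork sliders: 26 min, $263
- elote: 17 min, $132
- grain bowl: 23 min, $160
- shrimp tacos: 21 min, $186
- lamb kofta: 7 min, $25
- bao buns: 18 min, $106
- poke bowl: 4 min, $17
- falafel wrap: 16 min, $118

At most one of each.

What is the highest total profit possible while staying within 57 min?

474

A density-first pass picks pulled-pork sliders + shrimp tacos + poke bowl — 466 at 51 min.
Replace poke bowl with lamb kofta: the trade gains 8 net, giving 474 at 54 min.
That's the maximum — no swap from here does better than 474.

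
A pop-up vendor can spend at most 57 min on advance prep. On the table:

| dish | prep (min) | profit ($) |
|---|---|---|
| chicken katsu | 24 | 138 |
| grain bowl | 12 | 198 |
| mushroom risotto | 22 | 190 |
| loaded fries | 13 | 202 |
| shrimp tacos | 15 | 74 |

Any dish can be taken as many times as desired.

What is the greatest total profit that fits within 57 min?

The ratio heuristic lands on 4×grain bowl (792) but leaves 9 min idle.
Dropping 4×grain bowl frees 48 min; slotting in 4×loaded fries (52 min) lifts the total to 808 at 52 min.

808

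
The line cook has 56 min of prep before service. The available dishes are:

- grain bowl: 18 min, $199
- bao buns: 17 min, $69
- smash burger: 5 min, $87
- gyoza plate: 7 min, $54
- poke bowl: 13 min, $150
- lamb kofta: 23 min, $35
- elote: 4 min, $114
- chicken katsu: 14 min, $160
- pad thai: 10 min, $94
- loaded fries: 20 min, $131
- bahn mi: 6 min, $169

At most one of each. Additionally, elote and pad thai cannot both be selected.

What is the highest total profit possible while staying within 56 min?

792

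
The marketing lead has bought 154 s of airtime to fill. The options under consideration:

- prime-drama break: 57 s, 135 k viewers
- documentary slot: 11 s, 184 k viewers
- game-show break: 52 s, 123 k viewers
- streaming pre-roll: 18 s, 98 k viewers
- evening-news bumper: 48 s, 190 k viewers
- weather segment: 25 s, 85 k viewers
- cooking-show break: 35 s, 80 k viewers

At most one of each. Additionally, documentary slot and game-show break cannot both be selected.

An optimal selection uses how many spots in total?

5

The maximum expected reach within 154 s is 637.
One optimal bundle: documentary slot + streaming pre-roll + evening-news bumper + weather segment + cooking-show break (137 s).
All optima have 5 spots.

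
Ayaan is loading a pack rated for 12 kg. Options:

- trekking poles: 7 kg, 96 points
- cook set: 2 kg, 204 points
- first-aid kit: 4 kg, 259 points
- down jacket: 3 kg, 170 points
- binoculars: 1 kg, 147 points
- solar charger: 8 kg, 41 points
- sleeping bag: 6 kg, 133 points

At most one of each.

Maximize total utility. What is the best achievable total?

Best packing: cook set + first-aid kit + down jacket + binoculars — 10 kg, 780 total.
That's the maximum — no swap from here does better than 780.

780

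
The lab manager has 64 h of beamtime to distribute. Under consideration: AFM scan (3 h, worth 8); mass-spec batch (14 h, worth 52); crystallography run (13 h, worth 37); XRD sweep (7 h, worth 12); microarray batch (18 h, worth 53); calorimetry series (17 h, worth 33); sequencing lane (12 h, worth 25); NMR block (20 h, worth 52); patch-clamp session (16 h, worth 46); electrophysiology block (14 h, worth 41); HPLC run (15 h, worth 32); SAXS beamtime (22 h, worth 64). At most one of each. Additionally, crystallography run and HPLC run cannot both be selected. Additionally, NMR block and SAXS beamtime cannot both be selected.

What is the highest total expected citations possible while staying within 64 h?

196

By expected citations per h: mass-spec batch 3.71, microarray batch 2.94, electrophysiology block 2.93 lead.
Greedy by ratio would take mass-spec batch + microarray batch + patch-clamp session + electrophysiology block: 62 h used, total 192.
Replace electrophysiology block with AFM scan + crystallography run: the trade gains 4 net, giving 196 at 64 h.
Nothing else feasible within 64 h beats 196.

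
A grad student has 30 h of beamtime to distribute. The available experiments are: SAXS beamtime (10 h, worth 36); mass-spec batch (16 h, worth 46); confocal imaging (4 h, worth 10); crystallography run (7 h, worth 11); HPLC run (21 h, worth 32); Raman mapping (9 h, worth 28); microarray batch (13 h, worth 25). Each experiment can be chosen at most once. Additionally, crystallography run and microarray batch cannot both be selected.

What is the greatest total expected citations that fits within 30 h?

92

Taking the top-ratio experiments first gives SAXS beamtime + confocal imaging + crystallography run + Raman mapping for 85 (30 h).
Dropping crystallography run and Raman mapping frees 16 h; slotting in mass-spec batch (16 h) lifts the total to 92 at 30 h.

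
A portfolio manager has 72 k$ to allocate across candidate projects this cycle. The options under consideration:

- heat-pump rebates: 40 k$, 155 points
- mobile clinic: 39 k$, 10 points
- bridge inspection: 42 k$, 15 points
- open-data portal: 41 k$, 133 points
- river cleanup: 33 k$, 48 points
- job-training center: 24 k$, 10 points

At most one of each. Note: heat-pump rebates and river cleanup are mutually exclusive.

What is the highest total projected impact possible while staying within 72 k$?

165

Best packing: heat-pump rebates + job-training center — 64 k$, 165 total.
Next best is heat-pump rebates at 155 (40 k$) — short by 10.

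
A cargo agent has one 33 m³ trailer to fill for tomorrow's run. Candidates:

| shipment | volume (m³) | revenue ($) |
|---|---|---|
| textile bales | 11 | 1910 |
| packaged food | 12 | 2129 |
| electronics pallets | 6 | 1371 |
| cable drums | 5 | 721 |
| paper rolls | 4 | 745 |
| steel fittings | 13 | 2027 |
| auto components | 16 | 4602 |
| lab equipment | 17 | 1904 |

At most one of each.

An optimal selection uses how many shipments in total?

The maximum revenue within 33 m³ is 7883.
textile bales + electronics pallets + auto components hits 7883 at 33 m³.
Every optimal selection uses 3 shipments.

3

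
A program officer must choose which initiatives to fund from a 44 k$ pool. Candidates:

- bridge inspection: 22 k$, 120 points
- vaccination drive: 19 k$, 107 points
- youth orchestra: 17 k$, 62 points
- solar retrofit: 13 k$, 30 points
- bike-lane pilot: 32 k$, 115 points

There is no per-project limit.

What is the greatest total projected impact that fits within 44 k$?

240

Greedy by ratio would take 2×vaccination drive: 38 k$ used, total 214.
Dropping 2×vaccination drive frees 38 k$; slotting in 2×bridge inspection (44 k$) lifts the total to 240 at 44 k$.
Every other selection either busts 44 k$ or fails to beat 240.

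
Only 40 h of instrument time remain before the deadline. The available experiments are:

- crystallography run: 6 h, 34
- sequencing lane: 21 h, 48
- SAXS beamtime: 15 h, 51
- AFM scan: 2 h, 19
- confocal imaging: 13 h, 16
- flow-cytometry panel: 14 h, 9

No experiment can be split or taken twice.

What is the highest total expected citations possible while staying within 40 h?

120

Best packing: crystallography run + SAXS beamtime + AFM scan + confocal imaging — 36 h, 120 total.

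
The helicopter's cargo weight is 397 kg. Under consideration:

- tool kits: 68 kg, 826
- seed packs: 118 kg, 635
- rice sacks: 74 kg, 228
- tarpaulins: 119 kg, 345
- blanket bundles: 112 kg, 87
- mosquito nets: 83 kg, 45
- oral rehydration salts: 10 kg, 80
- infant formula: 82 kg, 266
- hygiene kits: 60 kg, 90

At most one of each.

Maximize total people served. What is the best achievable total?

2152

Taking the top-ratio supplies first gives tool kits + seed packs + rice sacks + oral rehydration salts + infant formula for 2035 (352 kg).
Replace rice sacks with tarpaulins: the trade gains 117 net, giving 2152 at 397 kg.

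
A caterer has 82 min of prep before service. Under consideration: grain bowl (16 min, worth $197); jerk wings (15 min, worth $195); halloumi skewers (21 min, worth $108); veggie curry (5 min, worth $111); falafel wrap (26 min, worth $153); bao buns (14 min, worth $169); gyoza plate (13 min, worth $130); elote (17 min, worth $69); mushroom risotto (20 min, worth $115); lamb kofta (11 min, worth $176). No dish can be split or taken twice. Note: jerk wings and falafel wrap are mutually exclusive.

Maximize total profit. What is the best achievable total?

978

The ratio ordering already packs tightly: grain bowl + jerk wings + veggie curry + bao buns + gyoza plate + lamb kofta, 74 min, 978.
The spare 8 min is too small for any remaining dish, and no feasible exchange beats 978.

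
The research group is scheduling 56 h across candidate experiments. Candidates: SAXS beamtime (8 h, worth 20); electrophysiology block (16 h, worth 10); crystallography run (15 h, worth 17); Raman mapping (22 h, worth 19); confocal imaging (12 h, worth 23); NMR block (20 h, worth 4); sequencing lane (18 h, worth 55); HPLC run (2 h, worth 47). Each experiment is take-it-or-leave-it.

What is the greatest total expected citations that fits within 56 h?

162

Taking SAXS beamtime + crystallography run + confocal imaging + sequencing lane + HPLC run: 55 h used, 162 in expected citations.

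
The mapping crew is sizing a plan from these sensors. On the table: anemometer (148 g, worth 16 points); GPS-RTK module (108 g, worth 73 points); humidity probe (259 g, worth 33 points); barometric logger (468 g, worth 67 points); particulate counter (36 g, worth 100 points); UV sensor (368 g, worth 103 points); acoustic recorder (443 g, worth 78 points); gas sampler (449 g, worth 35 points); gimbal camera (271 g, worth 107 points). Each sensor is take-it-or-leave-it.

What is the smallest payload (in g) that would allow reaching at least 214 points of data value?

415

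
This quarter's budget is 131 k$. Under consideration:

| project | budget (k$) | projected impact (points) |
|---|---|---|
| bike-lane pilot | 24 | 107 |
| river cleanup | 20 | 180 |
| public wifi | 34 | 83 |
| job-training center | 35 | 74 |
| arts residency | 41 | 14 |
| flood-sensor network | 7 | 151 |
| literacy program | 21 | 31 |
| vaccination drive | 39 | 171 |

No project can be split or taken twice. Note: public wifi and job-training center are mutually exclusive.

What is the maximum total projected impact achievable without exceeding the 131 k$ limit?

Bike-lane pilot + river cleanup + public wifi + flood-sensor network + vaccination drive uses 124 of the 131 k$ and totals 692.
Nothing else feasible within 131 k$ beats 692.

692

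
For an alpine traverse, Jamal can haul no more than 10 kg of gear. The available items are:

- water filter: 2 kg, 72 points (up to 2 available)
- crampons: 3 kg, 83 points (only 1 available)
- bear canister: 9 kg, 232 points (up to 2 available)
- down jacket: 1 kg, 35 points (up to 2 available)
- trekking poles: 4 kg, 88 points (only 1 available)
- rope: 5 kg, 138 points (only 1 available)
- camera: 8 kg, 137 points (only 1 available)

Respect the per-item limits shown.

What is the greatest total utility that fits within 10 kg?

The ratio heuristic lands on 2×water filter + crampons + 2×down jacket (297) but leaves 1 kg idle.
The 4 kg tied up in crampons and down jacket is better spent on rope — total rises to 317 (10 kg).
Every other selection either busts 10 kg or exceeds an availability limit or fails to beat 317.

317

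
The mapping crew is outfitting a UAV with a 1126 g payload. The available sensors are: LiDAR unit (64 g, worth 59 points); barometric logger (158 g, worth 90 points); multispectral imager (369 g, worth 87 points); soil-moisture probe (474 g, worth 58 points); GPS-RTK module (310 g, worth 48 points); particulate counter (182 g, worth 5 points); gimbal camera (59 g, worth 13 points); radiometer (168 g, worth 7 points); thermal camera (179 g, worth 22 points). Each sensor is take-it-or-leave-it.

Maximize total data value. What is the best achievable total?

307

The ratio heuristic lands on LiDAR unit + barometric logger + multispectral imager + GPS-RTK module + gimbal camera (297) but leaves 166 g idle.
Dropping GPS-RTK module frees 310 g; slotting in soil-moisture probe (474 g) lifts the total to 307 at 1124 g.
No other feasible combination exceeds 307.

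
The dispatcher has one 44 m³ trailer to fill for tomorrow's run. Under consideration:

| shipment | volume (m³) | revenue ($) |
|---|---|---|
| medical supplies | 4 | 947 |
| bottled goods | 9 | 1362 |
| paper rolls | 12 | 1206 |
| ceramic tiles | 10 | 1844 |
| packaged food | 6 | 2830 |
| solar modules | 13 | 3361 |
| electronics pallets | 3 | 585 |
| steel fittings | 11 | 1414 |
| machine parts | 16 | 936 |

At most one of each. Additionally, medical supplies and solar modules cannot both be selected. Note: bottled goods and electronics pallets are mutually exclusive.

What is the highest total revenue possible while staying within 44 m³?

Best packing: ceramic tiles + packaged food + solar modules + electronics pallets + steel fittings — 43 m³, 10034 total.

10034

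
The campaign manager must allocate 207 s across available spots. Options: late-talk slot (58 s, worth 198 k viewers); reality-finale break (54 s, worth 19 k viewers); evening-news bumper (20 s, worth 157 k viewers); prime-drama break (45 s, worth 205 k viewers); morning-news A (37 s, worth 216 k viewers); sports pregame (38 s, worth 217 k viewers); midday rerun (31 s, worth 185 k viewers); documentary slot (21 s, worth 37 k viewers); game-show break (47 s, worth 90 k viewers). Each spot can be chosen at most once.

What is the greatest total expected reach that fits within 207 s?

1017

Best packing: evening-news bumper + prime-drama break + morning-news A + sports pregame + midday rerun + documentary slot — 192 s, 1017 total.
Nothing else within 207 s beats 1017.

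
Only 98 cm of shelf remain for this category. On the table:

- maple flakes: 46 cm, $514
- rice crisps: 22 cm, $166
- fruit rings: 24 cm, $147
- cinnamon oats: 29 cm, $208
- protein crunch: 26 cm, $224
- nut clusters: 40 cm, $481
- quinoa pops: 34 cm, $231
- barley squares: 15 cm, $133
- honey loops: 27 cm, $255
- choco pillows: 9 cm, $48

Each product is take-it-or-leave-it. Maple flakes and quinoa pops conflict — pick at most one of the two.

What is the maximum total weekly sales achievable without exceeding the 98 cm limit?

The ratio ordering already packs tightly: maple flakes + nut clusters + choco pillows, 95 cm, 1043.
Runner-up maple flakes + nut clusters tops out at 995.

1043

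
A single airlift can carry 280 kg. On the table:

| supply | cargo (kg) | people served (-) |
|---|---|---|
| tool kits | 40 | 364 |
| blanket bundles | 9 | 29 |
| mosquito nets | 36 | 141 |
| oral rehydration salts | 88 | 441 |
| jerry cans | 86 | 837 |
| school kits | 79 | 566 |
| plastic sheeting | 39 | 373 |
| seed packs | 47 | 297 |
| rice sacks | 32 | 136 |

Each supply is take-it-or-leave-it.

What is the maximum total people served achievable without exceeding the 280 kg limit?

A density-first pass picks tool kits + jerry cans + school kits + plastic sheeting + rice sacks — 2276 at 276 kg.
Replace rice sacks with mosquito nets: the trade gains 5 net, giving 2281 at 280 kg.
Next best is tool kits + jerry cans + school kits + plastic sheeting + rice sacks at 2276 (276 kg) — short by 5.

2281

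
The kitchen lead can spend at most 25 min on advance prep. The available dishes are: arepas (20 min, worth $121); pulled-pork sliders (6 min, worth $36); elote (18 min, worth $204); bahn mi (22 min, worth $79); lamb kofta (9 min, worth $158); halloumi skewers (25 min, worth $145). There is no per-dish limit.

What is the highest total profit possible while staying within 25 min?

352

The ratio ordering already packs tightly: pulled-pork sliders + 2×lamb kofta, 24 min, 352.
No other feasible combination exceeds 352.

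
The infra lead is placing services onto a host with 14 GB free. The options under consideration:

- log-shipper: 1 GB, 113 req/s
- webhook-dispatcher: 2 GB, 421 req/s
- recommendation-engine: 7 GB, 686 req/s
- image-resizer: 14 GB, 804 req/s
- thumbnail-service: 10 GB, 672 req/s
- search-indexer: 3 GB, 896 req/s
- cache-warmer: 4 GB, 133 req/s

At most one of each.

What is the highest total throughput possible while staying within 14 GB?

By throughput per GB: search-indexer 298.67, webhook-dispatcher 210.50, log-shipper 113.00, recommendation-engine 98.00 lead.
Best packing: log-shipper + webhook-dispatcher + recommendation-engine + search-indexer — 13 GB, 2116 total.
Runner-up webhook-dispatcher + recommendation-engine + search-indexer tops out at 2003.

2116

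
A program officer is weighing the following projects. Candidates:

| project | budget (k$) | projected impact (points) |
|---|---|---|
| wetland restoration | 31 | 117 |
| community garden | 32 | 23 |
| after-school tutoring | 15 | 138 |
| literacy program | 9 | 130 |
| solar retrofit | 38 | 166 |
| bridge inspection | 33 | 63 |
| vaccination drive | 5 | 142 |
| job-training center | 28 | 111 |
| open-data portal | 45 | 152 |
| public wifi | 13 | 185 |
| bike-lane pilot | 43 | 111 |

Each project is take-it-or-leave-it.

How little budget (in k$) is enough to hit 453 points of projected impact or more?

27

Need the lightest bundle worth ≥ 453.
literacy program + vaccination drive + public wifi: 457 projected impact at 27 k$.
Below 27 k$ the best achievable stays under 453.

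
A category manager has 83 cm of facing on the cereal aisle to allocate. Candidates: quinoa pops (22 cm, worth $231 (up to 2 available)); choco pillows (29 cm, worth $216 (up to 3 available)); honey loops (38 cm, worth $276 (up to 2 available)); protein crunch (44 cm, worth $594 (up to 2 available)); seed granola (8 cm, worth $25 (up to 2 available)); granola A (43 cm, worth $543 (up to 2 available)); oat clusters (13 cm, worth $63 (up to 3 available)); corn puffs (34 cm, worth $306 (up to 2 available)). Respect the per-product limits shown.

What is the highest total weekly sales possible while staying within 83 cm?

900

By weekly sales per cm: protein crunch 13.50, granola A 12.63, quinoa pops 10.50, corn puffs 9.00 lead.
Filling by ratio: quinoa pops + protein crunch + oat clusters for 888, with 4 cm left unused.
Replace quinoa pops and oat clusters with corn puffs: the trade gains 12 net, giving 900 at 78 cm.
Nothing else within 83 cm beats 900.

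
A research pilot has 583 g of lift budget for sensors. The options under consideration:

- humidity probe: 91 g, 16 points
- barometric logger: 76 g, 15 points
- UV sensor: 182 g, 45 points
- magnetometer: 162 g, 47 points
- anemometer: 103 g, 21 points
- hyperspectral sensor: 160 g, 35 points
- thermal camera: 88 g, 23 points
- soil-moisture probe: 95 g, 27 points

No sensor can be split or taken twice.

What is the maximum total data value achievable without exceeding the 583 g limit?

Filling by ratio: UV sensor + magnetometer + thermal camera + soil-moisture probe for 142, with 56 g left unused.
The 182 g tied up in UV sensor is better spent on barometric logger + hyperspectral sensor — total rises to 147 (581 g).

147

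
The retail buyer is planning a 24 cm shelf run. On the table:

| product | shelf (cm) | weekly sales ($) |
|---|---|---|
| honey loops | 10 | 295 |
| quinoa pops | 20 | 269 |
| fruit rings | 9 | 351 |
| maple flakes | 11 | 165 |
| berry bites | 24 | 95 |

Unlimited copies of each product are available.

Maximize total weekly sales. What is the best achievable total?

By weekly sales per cm: fruit rings 39.00, honey loops 29.50, maple flakes 15.00 lead.
Taking 2×fruit rings: 18 cm used, 702 in weekly sales.
The spare 6 cm is too small for any remaining product, and no exchange beats 702.

702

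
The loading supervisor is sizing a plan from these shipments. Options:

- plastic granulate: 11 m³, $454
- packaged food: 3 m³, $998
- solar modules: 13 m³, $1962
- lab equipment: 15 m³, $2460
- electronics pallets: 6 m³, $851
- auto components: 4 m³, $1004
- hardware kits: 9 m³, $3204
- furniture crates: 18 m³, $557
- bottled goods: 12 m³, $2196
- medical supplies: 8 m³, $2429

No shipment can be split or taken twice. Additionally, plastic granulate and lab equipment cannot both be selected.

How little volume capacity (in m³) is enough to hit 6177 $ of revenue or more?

20

Minimise m³ subject to total revenue ≥ 6177.
packaged food + hardware kits + medical supplies reaches 6631 using 20 m³.
Any bundle with less than 20 m³ falls short of 6177.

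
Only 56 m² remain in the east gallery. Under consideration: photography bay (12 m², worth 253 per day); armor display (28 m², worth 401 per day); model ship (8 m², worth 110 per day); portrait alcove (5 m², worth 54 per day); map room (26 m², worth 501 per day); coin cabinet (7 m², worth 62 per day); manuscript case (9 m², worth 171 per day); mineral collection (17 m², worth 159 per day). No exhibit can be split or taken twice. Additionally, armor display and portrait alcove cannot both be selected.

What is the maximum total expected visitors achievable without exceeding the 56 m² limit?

The ratio ordering already packs tightly: photography bay + model ship + map room + manuscript case, 55 m², 1035.

1035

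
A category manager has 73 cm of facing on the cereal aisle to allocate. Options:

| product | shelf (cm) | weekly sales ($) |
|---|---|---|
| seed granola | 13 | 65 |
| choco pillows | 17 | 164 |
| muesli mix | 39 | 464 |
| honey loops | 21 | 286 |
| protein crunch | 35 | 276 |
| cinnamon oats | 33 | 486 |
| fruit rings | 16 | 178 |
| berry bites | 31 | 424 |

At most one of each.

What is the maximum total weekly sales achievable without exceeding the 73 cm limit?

950

A density-first pass picks cinnamon oats + berry bites — 910 at 64 cm.
The 31 cm tied up in berry bites is better spent on muesli mix — total rises to 950 (72 cm).
Honey loops + cinnamon oats + fruit rings (70 cm) also reaches 950 — a tie, but nothing goes higher.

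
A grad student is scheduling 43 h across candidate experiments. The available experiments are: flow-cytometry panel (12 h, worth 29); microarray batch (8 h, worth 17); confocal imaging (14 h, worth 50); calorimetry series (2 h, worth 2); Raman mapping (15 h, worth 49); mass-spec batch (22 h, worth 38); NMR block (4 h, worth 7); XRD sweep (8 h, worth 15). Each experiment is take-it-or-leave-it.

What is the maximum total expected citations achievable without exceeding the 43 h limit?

130

Taking flow-cytometry panel + confocal imaging + calorimetry series + Raman mapping: 43 h used, 130 in expected citations.
An exhaustive check of the 256 subsets confirms 130.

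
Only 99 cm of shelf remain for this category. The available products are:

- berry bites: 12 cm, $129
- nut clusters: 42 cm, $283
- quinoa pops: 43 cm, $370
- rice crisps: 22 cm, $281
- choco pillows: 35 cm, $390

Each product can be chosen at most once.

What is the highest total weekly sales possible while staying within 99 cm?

The ratio heuristic lands on berry bites + rice crisps + choco pillows (800) but leaves 30 cm idle.
Replace berry bites with nut clusters: the trade gains 154 net, giving 954 at 99 cm.
Nothing else within 99 cm beats 954.

954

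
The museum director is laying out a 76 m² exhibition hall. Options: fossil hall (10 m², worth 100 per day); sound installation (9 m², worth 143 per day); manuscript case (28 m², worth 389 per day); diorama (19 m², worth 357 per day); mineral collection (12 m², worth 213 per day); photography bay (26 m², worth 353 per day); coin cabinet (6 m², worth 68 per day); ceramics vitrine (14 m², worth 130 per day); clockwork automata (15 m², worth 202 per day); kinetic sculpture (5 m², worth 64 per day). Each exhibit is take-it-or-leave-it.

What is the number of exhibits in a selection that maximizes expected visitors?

5

The maximum expected visitors within 76 m² is 1170.
One optimal bundle: sound installation + manuscript case + diorama + mineral collection + coin cabinet (74 m²).
Any selection reaching 1170 contains exactly 5 exhibits.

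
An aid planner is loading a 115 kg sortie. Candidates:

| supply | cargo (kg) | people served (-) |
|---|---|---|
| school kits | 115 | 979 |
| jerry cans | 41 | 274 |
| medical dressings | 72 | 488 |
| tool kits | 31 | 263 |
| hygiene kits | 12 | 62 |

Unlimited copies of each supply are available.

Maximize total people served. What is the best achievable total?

979

Best packing: school kits — 115 kg, 979 total.
Every other selection either busts 115 kg or fails to beat 979.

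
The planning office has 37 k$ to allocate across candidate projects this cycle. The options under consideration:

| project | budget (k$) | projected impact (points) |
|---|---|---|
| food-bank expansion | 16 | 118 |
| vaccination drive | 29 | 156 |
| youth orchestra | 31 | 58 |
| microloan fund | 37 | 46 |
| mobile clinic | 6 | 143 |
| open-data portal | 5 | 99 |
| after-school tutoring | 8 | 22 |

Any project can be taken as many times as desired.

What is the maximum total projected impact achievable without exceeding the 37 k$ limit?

858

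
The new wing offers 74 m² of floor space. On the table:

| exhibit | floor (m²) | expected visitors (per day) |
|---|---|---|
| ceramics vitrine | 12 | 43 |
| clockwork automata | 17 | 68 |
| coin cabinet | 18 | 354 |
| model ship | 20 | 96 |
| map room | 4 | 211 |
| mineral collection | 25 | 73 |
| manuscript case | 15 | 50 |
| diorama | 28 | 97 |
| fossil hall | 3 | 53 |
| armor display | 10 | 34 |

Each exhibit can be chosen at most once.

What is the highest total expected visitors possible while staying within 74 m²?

Ranking by ratio (expected visitors/m²): map room 52.75, coin cabinet 19.67, fossil hall 17.67.
Best packing: ceramics vitrine + clockwork automata + coin cabinet + model ship + map room + fossil hall — 74 m², 825 total.
Every other selection either busts 74 m² or fails to beat 825.

825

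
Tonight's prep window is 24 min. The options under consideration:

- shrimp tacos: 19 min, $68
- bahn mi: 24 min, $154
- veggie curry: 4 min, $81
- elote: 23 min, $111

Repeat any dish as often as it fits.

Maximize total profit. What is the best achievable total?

Best packing: 6×veggie curry — 24 min, 486 total.
No other feasible combination exceeds 486.

486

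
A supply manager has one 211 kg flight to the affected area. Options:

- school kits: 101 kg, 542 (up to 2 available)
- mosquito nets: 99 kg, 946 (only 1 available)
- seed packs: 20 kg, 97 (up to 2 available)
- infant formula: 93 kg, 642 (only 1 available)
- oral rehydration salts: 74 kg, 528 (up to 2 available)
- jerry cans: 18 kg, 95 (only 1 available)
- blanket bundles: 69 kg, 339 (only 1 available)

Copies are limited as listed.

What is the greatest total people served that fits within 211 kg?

1683

Ranking by ratio (people served/kg): mosquito nets 9.56, oral rehydration salts 7.14, infant formula 6.90, school kits 5.37.
A density-first pass picks mosquito nets + seed packs + oral rehydration salts + jerry cans — 1666 at 211 kg.
Dropping seed packs and oral rehydration salts frees 94 kg; slotting in infant formula (93 kg) lifts the total to 1683 at 210 kg.
The spare 1 kg is too small for any remaining supply, and no exchange beats 1683.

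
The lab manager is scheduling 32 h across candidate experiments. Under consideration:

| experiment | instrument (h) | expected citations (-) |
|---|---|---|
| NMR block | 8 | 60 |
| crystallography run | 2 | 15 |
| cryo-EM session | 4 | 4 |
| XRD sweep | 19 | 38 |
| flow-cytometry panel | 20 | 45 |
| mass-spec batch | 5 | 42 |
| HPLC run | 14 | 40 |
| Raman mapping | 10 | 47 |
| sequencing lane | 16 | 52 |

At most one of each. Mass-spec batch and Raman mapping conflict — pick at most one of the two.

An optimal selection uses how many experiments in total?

Best achievable expected citations is 169.
For example NMR block + crystallography run + mass-spec batch + sequencing lane achieves it, using 31 h.
All optima have 4 experiments.

4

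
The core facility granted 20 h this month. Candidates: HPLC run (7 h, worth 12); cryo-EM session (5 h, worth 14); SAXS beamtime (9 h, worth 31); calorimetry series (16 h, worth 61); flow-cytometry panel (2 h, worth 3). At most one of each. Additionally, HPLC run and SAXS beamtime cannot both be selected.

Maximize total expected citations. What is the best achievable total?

64

By expected citations per h: calorimetry series 3.81, SAXS beamtime 3.44, cryo-EM session 2.80, HPLC run 1.71 lead.
Best packing: calorimetry series + flow-cytometry panel — 18 h, 64 total.
That's the maximum — no feasible swap from here does better than 64.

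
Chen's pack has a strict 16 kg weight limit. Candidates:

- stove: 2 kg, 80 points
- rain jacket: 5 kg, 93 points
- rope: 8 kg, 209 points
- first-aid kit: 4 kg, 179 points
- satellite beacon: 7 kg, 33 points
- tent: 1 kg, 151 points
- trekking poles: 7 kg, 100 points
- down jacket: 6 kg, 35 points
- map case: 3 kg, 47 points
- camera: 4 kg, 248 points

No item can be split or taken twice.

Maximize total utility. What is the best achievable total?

751

Density check — tent 151.00, camera 62.00, first-aid kit 44.75, stove 40.00 are the best per kg.
Stove + rain jacket + first-aid kit + tent + camera uses 16 of the 16 kg and totals 751.
Every other selection either busts 16 kg or fails to beat 751.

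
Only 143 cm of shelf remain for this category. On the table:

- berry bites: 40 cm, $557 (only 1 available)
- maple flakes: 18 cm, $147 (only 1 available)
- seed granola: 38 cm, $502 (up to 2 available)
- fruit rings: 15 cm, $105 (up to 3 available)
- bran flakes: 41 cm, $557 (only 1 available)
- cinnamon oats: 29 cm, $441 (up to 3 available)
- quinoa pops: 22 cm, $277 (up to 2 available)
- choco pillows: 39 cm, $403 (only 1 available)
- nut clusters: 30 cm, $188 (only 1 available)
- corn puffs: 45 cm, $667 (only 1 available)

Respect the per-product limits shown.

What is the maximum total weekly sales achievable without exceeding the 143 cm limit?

Greedy by ratio would take 3×cinnamon oats + corn puffs: 132 cm used, total 1990.
Replace cinnamon oats with berry bites: the trade gains 116 net, giving 2106 at 143 cm.
Every other selection either busts 143 cm or exceeds an availability limit or fails to beat 2106.

2106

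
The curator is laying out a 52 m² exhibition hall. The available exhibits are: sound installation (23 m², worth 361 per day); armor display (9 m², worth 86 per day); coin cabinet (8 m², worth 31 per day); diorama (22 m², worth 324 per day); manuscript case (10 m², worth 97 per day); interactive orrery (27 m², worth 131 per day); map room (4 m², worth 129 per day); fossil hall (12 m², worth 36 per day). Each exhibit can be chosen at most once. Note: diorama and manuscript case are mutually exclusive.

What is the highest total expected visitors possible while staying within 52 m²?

814

Best packing: sound installation + diorama + map room — 49 m², 814 total.
Runner-up sound installation + diorama tops out at 685.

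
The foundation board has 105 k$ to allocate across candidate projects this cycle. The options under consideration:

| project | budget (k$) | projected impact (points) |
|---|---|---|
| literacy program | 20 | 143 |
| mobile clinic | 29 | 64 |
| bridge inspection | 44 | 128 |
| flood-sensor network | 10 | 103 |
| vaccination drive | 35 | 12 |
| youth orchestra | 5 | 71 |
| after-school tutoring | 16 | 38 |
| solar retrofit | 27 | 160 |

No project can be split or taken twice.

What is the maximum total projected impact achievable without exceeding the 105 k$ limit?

541

Ranking by ratio (projected impact/k$): youth orchestra 14.20, flood-sensor network 10.30, literacy program 7.15.
Taking the top-ratio projects first gives literacy program + flood-sensor network + youth orchestra + after-school tutoring + solar retrofit for 515 (78 k$).
Replace after-school tutoring with mobile clinic: the trade gains 26 net, giving 541 at 91 k$.
Runner-up literacy program + bridge inspection + flood-sensor network + solar retrofit tops out at 534.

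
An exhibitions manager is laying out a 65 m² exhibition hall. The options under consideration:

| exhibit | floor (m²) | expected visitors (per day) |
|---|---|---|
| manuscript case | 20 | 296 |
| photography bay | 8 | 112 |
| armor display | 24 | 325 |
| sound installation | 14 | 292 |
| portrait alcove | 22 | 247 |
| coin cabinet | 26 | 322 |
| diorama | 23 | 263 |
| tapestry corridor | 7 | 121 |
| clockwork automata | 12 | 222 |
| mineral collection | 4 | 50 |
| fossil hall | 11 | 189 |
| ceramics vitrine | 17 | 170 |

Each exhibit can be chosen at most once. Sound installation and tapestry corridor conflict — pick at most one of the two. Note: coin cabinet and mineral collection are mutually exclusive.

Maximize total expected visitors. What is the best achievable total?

Best packing: manuscript case + photography bay + sound installation + clockwork automata + fossil hall — 65 m², 1111 total.
Runner-up armor display + sound installation + clockwork automata + mineral collection + fossil hall tops out at 1078.

1111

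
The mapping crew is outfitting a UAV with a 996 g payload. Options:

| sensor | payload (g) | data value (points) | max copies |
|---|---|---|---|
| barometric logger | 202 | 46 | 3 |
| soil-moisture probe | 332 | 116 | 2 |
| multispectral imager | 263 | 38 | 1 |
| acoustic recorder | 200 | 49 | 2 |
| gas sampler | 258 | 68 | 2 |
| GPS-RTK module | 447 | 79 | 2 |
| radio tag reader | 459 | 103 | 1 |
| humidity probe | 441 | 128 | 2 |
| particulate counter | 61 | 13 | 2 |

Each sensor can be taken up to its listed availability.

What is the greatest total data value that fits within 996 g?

Ranking by ratio (data value/g): soil-moisture probe 0.35, humidity probe 0.29, gas sampler 0.26, acoustic recorder 0.24.
The ratio ordering already packs tightly: 2×soil-moisture probe + gas sampler + particulate counter, 983 g, 313.
The spare 13 g is too small for any remaining sensor, and no exchange beats 313.

313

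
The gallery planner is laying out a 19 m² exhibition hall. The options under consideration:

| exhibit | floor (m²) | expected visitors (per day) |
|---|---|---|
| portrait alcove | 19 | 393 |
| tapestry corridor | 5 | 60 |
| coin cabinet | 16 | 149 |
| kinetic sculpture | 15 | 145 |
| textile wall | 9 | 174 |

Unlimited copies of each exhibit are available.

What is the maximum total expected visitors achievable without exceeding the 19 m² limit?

Portrait alcove uses 19 of the 19 m² and totals 393.
That's the maximum — no swap from here does better than 393.

393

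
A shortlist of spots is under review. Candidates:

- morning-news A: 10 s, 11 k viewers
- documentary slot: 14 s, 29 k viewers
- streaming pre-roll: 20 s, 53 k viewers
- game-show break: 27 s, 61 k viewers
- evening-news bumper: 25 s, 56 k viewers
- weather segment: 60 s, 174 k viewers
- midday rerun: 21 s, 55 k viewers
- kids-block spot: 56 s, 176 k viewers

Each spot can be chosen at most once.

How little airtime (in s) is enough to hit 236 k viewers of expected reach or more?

Look for the lowest-airtime combination reaching 236.
game-show break + kids-block spot reaches 237 using 83 s.
Any bundle with less than 83 s falls short of 236.

83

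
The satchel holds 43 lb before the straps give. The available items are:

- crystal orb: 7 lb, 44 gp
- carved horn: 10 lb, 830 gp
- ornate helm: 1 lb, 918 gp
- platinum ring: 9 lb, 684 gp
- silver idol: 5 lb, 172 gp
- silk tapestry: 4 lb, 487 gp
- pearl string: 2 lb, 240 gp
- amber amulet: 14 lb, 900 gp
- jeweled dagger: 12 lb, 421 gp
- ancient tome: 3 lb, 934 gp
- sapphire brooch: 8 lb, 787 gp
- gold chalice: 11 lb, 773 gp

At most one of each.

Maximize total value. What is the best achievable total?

5096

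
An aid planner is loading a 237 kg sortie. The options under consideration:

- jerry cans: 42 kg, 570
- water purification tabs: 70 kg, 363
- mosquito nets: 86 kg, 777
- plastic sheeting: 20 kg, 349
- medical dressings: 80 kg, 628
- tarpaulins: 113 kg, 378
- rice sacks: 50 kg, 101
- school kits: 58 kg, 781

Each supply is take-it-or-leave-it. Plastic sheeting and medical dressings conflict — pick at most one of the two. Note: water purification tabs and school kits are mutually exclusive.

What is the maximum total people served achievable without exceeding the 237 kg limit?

Taking jerry cans + mosquito nets + plastic sheeting + school kits: 206 kg used, 2477 in people served.
The closest alternative, jerry cans + mosquito nets + rice sacks + school kits, reaches only 2229.

2477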